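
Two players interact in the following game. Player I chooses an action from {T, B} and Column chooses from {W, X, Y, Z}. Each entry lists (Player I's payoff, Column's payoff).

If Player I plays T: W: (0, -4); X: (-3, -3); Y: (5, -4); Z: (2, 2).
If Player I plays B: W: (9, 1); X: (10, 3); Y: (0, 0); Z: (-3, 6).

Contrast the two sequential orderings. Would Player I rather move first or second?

second

If Player I leads: Column's best replies are T→Z, B→Z; Player I's induced payoffs 2, -3; outcome (T, Z), payoffs (2, 2).
If Column leads: Player I's best replies are W→B, X→B, Y→T, Z→T; Column's induced payoffs 1, 3, -4, 2; outcome (B, X), payoffs (10, 3).
Player I gets 2 moving first and 10 moving second, so Player I prefers to move second.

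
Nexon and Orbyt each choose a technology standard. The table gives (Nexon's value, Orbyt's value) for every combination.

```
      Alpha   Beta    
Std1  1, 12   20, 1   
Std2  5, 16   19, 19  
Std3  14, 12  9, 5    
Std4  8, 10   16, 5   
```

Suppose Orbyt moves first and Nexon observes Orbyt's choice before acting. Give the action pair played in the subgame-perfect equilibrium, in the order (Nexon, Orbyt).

(Std3, Alpha)

Solve by backward induction (Orbyt leads).
- Alpha: Nexon compares 1, 5, 14, 8 and picks Std3; Orbyt would get 12.
- Beta: Nexon compares 20, 19, 9, 16 and picks Std1; Orbyt would get 1.
Maximizing over 12, 1, Orbyt chooses Alpha. Subgame-perfect outcome: (Std3, Alpha) with payoffs (14, 12).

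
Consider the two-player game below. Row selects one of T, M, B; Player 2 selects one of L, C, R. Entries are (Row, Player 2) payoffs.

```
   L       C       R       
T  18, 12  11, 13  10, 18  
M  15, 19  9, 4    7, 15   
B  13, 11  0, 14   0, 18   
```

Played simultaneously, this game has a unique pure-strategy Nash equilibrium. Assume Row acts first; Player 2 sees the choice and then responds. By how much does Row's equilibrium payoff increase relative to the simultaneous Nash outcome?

5

Work backward from Player 2's decision.
- T: BR = R, leader payoff 10.
- M: BR = L, leader payoff 15.
- B: BR = R, leader payoff 0.
Row's induced payoffs are 10, 15, 0, so Row commits to M. Subgame-perfect outcome: (M, L) with payoffs (15, 19).
Under simultaneous play:
Row's best replies: L→T; C→T; R→T.
Player 2's best replies: T→R; M→L; B→R.
The unique mutual best reply is (T, R), giving (10, 18).
Row's commitment gain: 15 − 10 = 5.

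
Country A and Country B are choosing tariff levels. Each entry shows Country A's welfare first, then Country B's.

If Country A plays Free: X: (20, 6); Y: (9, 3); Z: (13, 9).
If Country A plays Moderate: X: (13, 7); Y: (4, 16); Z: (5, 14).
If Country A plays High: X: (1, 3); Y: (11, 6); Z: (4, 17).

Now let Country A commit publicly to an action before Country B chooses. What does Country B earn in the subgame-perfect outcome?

9

Backward induction with Country A moving first.
- Free: Country B compares 6, 3, 9 and picks Z; Country A would get 13.
- Moderate: Country B compares 7, 16, 14 and picks Y; Country A would get 4.
- High: Country B compares 3, 6, 17 and picks Z; Country A would get 4.
Maximizing over 13, 4, 4, Country A chooses Free. Subgame-perfect outcome: (Free, Z) with payoffs (13, 9).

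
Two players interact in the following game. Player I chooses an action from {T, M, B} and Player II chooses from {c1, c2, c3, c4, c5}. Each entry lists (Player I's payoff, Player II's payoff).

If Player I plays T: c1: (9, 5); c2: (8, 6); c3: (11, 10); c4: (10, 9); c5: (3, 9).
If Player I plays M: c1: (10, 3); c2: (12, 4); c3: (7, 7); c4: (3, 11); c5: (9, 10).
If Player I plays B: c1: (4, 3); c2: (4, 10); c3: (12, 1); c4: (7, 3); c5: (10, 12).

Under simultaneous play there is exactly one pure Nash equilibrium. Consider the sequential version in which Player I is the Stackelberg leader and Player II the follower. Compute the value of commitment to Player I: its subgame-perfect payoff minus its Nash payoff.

Solve by backward induction (Player I leads).
- T: BR = c3, leader payoff 11.
- M: BR = c4, leader payoff 3.
- B: BR = c5, leader payoff 10.
Player I's induced payoffs are 11, 3, 10, so Player I commits to T. Subgame-perfect outcome: (T, c3) with payoffs (11, 10).
Under simultaneous play:
Player I's best replies: c1→M; c2→M; c3→B; c4→T; c5→B.
Player II's best replies: T→c3; M→c4; B→c5.
Only (B, c5) has each player best-responding; Nash payoffs (10, 12).
Player I's commitment gain: 11 − 10 = 1.

1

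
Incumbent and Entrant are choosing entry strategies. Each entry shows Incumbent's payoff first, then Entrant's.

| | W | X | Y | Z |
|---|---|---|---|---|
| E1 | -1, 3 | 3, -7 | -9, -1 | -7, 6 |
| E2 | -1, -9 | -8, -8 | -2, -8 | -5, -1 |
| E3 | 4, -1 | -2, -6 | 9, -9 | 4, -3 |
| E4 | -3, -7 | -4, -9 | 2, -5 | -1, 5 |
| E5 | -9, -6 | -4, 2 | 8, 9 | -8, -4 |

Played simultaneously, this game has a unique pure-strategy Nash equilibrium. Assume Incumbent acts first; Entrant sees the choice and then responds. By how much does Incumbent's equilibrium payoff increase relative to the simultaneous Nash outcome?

Work backward from Entrant's decision.
- E1: Entrant compares 3, -7, -1, 6 and picks Z; Incumbent would get -7.
- E2: Entrant compares -9, -8, -8, -1 and picks Z; Incumbent would get -5.
- E3: Entrant compares -1, -6, -9, -3 and picks W; Incumbent would get 4.
- E4: Entrant compares -7, -9, -5, 5 and picks Z; Incumbent would get -1.
- E5: Entrant compares -6, 2, 9, -4 and picks Y; Incumbent would get 8.
Among -7, -5, 4, -1, 8, the best is 8 at E5. Subgame-perfect outcome: (E5, Y) with payoffs (8, 9).
For the simultaneous game, intersect best replies.
Incumbent's best replies: W→E3; X→E1; Y→E3; Z→E3.
Entrant's best replies: E1→Z; E2→Z; E3→W; E4→Z; E5→Y.
Only (E3, W) has each player best-responding; Nash payoffs (4, -1).
Incumbent's commitment gain: 8 − 4 = 4.

4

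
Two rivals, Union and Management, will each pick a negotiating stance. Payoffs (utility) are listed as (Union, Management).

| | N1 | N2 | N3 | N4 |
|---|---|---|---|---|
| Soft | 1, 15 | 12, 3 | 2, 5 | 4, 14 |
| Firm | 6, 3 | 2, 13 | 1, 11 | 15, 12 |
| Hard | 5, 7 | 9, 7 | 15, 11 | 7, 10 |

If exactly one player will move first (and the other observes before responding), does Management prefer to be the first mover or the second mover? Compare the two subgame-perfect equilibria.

If Union leads: Management's best replies are Soft→N1, Firm→N2, Hard→N3; Union's induced payoffs 1, 2, 15; outcome (Hard, N3), payoffs (15, 11).
If Management leads: Union's best replies are N1→Firm, N2→Soft, N3→Hard, N4→Firm; Management's induced payoffs 3, 3, 11, 12; outcome (Firm, N4), payoffs (15, 12).
Management gets 12 moving first and 11 moving second, so Management prefers to move first.

first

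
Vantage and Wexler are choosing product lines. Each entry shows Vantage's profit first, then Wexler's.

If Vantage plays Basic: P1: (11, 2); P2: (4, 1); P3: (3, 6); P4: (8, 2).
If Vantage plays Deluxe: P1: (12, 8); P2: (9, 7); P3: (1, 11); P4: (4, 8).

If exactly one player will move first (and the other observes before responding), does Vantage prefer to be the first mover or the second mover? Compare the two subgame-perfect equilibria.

If Vantage leads: Wexler's best replies are Basic→P3, Deluxe→P3; Vantage's induced payoffs 3, 1; outcome (Basic, P3), payoffs (3, 6).
If Wexler leads: Vantage's best replies are P1→Deluxe, P2→Deluxe, P3→Basic, P4→Basic; Wexler's induced payoffs 8, 7, 6, 2; outcome (Deluxe, P1), payoffs (12, 8).
Vantage gets 3 moving first and 12 moving second, so Vantage prefers to move second.

second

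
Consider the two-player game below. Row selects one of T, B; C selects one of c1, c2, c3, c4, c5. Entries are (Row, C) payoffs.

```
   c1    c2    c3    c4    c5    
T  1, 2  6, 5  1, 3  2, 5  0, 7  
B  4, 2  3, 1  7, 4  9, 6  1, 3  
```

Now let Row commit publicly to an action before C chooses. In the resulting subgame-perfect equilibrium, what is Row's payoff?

Solve by backward induction (Row leads).
- T → C plays c5 (best of 2, 5, 3, 5, 7); Row gets 0.
- B → C plays c4 (best of 2, 1, 4, 6, 3); Row gets 9.
Among 0, 9, the best is 9 at B. Subgame-perfect outcome: (B, c4) with payoffs (9, 6).

9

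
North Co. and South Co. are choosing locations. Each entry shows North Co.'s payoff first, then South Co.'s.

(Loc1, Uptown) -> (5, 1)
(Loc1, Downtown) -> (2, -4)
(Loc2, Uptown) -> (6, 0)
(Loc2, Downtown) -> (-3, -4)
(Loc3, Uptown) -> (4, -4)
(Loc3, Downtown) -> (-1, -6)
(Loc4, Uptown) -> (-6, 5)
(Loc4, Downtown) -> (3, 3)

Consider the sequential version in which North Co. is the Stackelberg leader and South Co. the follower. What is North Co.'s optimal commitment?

Backward induction with North Co. moving first.
- Loc1: BR = Uptown, leader payoff 5.
- Loc2: BR = Uptown, leader payoff 6.
- Loc3: BR = Uptown, leader payoff 4.
- Loc4: BR = Uptown, leader payoff -6.
Among 5, 6, 4, -6, the best is 6 at Loc2. Subgame-perfect outcome: (Loc2, Uptown) with payoffs (6, 0).

Loc2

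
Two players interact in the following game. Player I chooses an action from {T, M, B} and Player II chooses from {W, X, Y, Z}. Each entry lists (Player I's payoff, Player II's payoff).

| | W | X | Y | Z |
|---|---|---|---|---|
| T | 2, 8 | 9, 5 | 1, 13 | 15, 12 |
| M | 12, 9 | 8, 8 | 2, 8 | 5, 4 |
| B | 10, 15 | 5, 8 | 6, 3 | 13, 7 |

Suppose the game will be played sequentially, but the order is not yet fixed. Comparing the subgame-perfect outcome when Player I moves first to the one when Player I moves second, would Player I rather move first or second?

If Player I leads: Player II's best replies are T→Y, M→W, B→W; Player I's induced payoffs 1, 12, 10; outcome (M, W), payoffs (12, 9).
If Player II leads: Player I's best replies are W→M, X→T, Y→B, Z→T; Player II's induced payoffs 9, 5, 3, 12; outcome (T, Z), payoffs (15, 12).
Player I gets 12 moving first and 15 moving second, so Player I prefers to move second.

second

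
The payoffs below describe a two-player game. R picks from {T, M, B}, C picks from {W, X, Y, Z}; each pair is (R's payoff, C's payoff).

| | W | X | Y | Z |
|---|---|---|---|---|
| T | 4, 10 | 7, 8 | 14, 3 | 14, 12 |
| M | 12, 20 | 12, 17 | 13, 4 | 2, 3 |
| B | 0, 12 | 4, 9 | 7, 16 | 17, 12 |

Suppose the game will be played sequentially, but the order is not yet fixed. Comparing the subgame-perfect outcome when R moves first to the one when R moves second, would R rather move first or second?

If R leads: C's best replies are T→Z, M→W, B→Y; R's induced payoffs 14, 12, 7; outcome (T, Z), payoffs (14, 12).
If C leads: R's best replies are W→M, X→M, Y→T, Z→B; C's induced payoffs 20, 17, 3, 12; outcome (M, W), payoffs (12, 20).
R gets 14 moving first and 12 moving second, so R prefers to move first.

first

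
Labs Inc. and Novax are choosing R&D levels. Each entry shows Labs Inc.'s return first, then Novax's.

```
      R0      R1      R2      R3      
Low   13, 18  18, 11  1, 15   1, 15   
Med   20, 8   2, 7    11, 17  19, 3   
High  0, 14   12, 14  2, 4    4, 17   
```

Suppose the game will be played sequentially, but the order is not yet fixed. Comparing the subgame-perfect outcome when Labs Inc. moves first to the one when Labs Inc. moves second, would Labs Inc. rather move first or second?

first

If Labs Inc. leads: Novax's best replies are Low→R0, Med→R2, High→R3; Labs Inc.'s induced payoffs 13, 11, 4; outcome (Low, R0), payoffs (13, 18).
If Novax leads: Labs Inc.'s best replies are R0→Med, R1→Low, R2→Med, R3→Med; Novax's induced payoffs 8, 11, 17, 3; outcome (Med, R2), payoffs (11, 17).
Labs Inc. gets 13 moving first and 11 moving second, so Labs Inc. prefers to move first.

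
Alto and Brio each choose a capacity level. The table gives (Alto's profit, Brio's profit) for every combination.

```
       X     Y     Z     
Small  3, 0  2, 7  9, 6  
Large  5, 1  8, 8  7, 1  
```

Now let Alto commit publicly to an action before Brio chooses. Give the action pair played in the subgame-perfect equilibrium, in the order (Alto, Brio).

(Large, Y)

Solve by backward induction (Alto leads).
- Small → Brio plays Y (best of 0, 7, 6); Alto gets 2.
- Large → Brio plays Y (best of 1, 8, 1); Alto gets 8.
Alto's induced payoffs are 2, 8, so Alto commits to Large. Subgame-perfect outcome: (Large, Y) with payoffs (8, 8).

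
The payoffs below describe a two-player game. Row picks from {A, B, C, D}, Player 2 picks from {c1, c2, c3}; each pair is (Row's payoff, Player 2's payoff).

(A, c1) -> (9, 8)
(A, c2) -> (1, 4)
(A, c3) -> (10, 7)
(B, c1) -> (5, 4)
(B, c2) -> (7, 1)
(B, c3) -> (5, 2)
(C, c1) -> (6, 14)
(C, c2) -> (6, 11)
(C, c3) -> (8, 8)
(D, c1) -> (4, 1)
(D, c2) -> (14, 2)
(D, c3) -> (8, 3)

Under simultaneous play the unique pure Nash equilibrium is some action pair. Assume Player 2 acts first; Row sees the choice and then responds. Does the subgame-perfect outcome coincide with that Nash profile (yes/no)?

Row best-responds to each possible Player 2 move:
- c1: BR = A, leader payoff 8.
- c2: BR = D, leader payoff 2.
- c3: BR = A, leader payoff 7.
Player 2's induced payoffs are 8, 2, 7, so Player 2 commits to c1. Subgame-perfect outcome: (A, c1) with payoffs (9, 8).
Now find the simultaneous Nash equilibrium.
Row's best replies: c1→A; c2→D; c3→A.
Player 2's best replies: A→c1; B→c1; C→c1; D→c3.
The unique mutual best reply is (A, c1), giving (9, 8).
Sequential outcome (A, c1) coincides with the Nash profile (A, c1).

yes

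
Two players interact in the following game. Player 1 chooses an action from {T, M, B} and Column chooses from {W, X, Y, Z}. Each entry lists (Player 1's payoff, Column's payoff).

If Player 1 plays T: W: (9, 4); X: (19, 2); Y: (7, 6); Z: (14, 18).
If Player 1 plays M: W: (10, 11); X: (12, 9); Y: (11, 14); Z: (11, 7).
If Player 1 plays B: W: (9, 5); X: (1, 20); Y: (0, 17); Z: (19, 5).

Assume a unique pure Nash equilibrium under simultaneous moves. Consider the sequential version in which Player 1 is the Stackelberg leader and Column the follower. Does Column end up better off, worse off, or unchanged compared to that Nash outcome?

Solve by backward induction (Player 1 leads).
- T → Column plays Z (best of 4, 2, 6, 18); Player 1 gets 14.
- M → Column plays Y (best of 11, 9, 14, 7); Player 1 gets 11.
- B → Column plays X (best of 5, 20, 17, 5); Player 1 gets 1.
Maximizing over 14, 11, 1, Player 1 chooses T. Subgame-perfect outcome: (T, Z) with payoffs (14, 18).
Under simultaneous play:
Player 1's best replies: W→M; X→T; Y→M; Z→B.
Column's best replies: T→Z; M→Y; B→X.
Only (M, Y) has each player best-responding; Nash payoffs (11, 14).
Column earns 18 sequentially versus 14 at the Nash outcome: better off.

better off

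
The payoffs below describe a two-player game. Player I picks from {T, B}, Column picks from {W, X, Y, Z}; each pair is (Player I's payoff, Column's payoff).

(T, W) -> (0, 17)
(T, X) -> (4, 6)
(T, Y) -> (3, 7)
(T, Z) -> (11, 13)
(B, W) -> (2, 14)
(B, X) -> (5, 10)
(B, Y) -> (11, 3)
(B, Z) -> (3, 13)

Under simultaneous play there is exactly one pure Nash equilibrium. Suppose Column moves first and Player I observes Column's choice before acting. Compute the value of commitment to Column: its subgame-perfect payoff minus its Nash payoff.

0

Backward induction with Column moving first.
- W → Player I plays B (best of 0, 2); Column gets 14.
- X → Player I plays B (best of 4, 5); Column gets 10.
- Y → Player I plays B (best of 3, 11); Column gets 3.
- Z → Player I plays T (best of 11, 3); Column gets 13.
Among 14, 10, 3, 13, the best is 14 at W. Subgame-perfect outcome: (B, W) with payoffs (2, 14).
Now find the simultaneous Nash equilibrium.
Player I's best replies: W→B; X→B; Y→B; Z→T.
Column's best replies: T→W; B→W.
Only (B, W) has each player best-responding; Nash payoffs (2, 14).
Column's commitment gain: 14 − 14 = 0.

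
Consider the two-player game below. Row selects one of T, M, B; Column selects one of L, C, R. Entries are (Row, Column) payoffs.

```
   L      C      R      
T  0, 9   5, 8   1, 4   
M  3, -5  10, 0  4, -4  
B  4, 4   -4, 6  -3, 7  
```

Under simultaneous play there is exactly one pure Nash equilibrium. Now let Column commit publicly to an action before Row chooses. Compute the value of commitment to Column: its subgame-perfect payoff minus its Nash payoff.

4

Backward induction with Column moving first.
- L → Row plays B (best of 0, 3, 4); Column gets 4.
- C → Row plays M (best of 5, 10, -4); Column gets 0.
- R → Row plays M (best of 1, 4, -3); Column gets -4.
Column's induced payoffs are 4, 0, -4, so Column commits to L. Subgame-perfect outcome: (B, L) with payoffs (4, 4).
Under simultaneous play:
Row's best replies: L→B; C→M; R→M.
Column's best replies: T→L; M→C; B→R.
The unique mutual best reply is (M, C), giving (10, 0).
Column's commitment gain: 4 − 0 = 4.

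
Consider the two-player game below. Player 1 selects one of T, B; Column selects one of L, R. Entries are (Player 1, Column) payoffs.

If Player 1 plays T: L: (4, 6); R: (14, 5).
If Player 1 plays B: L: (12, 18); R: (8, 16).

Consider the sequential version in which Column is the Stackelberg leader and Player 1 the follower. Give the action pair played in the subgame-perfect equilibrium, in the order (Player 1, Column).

Solve by backward induction (Column leads).
- L: BR = B, leader payoff 18.
- R: BR = T, leader payoff 5.
Column's induced payoffs are 18, 5, so Column commits to L. Subgame-perfect outcome: (B, L) with payoffs (12, 18).

(B, L)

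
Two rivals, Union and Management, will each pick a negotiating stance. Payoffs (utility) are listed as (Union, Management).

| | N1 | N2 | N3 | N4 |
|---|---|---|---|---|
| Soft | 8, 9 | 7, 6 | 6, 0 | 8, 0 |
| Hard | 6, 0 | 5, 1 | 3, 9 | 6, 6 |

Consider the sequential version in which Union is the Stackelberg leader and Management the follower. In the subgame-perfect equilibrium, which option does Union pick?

Soft

Backward induction with Union moving first.
- Soft → Management plays N1 (best of 9, 6, 0, 0); Union gets 8.
- Hard → Management plays N3 (best of 0, 1, 9, 6); Union gets 3.
Among 8, 3, the best is 8 at Soft. Subgame-perfect outcome: (Soft, N1) with payoffs (8, 9).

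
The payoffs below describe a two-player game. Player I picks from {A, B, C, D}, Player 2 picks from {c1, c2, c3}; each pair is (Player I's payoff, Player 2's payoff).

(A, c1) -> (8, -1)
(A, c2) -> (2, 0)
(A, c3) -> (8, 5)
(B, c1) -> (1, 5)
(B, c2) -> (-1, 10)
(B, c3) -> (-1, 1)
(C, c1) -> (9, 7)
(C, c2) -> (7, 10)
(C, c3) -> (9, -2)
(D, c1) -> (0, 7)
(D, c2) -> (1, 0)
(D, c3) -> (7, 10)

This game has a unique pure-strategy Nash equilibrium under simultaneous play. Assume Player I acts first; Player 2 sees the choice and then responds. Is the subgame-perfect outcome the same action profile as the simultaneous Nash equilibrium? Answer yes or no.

no

Player 2 best-responds to each possible Player I move:
- A: BR = c3, leader payoff 8.
- B: BR = c2, leader payoff -1.
- C: BR = c2, leader payoff 7.
- D: BR = c3, leader payoff 7.
Among 8, -1, 7, 7, the best is 8 at A. Subgame-perfect outcome: (A, c3) with payoffs (8, 5).
For the simultaneous game, intersect best replies.
Player I's best replies: c1→C; c2→C; c3→C.
Player 2's best replies: A→c3; B→c2; C→c2; D→c3.
Only (C, c2) has each player best-responding; Nash payoffs (7, 10).
Sequential outcome (A, c3) differs from the Nash profile (C, c2).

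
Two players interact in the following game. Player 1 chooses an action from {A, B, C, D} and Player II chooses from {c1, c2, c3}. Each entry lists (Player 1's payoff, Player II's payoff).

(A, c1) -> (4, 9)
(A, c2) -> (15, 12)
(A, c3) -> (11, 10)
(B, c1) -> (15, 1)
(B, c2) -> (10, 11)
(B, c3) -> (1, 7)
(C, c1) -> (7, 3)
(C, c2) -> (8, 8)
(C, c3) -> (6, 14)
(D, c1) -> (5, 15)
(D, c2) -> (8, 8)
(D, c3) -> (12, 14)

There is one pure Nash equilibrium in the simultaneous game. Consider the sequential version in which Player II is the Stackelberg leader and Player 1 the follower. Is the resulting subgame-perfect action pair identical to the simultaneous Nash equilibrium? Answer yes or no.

no

Solve by backward induction (Player II leads).
- c1: Player 1 compares 4, 15, 7, 5 and picks B; Player II would get 1.
- c2: Player 1 compares 15, 10, 8, 8 and picks A; Player II would get 12.
- c3: Player 1 compares 11, 1, 6, 12 and picks D; Player II would get 14.
Among 1, 12, 14, the best is 14 at c3. Subgame-perfect outcome: (D, c3) with payoffs (12, 14).
For the simultaneous game, intersect best replies.
Player 1's best replies: c1→B; c2→A; c3→D.
Player II's best replies: A→c2; B→c2; C→c3; D→c1.
The unique mutual best reply is (A, c2), giving (15, 12).
Sequential outcome (D, c3) differs from the Nash profile (A, c2).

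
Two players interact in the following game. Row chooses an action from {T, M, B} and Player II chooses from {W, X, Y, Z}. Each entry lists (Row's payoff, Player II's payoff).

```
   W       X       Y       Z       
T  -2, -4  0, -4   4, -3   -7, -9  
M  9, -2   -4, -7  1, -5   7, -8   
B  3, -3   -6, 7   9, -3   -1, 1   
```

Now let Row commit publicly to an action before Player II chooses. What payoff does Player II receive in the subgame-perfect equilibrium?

-2

Backward induction with Row moving first.
- T: Player II compares -4, -4, -3, -9 and picks Y; Row would get 4.
- M: Player II compares -2, -7, -5, -8 and picks W; Row would get 9.
- B: Player II compares -3, 7, -3, 1 and picks X; Row would get -6.
Maximizing over 4, 9, -6, Row chooses M. Subgame-perfect outcome: (M, W) with payoffs (9, -2).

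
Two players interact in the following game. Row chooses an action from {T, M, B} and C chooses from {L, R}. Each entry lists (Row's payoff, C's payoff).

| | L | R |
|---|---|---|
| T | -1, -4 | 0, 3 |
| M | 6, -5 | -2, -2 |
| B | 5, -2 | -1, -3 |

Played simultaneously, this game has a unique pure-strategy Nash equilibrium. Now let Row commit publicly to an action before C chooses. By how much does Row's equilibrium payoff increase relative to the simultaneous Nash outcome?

5

C best-responds to each possible Row move:
- T → C plays R (best of -4, 3); Row gets 0.
- M → C plays R (best of -5, -2); Row gets -2.
- B → C plays L (best of -2, -3); Row gets 5.
Row's induced payoffs are 0, -2, 5, so Row commits to B. Subgame-perfect outcome: (B, L) with payoffs (5, -2).
Under simultaneous play:
Row's best replies: L→M; R→T.
C's best replies: T→R; M→R; B→L.
The unique mutual best reply is (T, R), giving (0, 3).
Row's commitment gain: 5 − 0 = 5.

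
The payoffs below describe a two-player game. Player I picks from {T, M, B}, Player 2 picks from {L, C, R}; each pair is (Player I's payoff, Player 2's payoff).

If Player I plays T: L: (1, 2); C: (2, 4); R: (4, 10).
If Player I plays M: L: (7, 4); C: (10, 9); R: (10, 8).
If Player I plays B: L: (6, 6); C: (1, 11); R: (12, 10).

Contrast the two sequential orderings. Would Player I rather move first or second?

second

If Player I leads: Player 2's best replies are T→R, M→C, B→C; Player I's induced payoffs 4, 10, 1; outcome (M, C), payoffs (10, 9).
If Player 2 leads: Player I's best replies are L→M, C→M, R→B; Player 2's induced payoffs 4, 9, 10; outcome (B, R), payoffs (12, 10).
Player I gets 10 moving first and 12 moving second, so Player I prefers to move second.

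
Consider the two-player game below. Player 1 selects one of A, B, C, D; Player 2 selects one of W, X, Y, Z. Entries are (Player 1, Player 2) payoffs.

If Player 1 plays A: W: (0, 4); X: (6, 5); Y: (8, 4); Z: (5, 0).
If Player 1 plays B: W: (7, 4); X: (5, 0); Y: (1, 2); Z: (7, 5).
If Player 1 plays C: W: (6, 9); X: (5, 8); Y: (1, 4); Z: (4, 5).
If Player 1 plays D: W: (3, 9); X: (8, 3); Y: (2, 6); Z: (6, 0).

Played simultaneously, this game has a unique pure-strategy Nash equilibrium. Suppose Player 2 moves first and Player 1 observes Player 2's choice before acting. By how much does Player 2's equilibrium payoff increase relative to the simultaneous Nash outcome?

Solve by backward induction (Player 2 leads).
- W → Player 1 plays B (best of 0, 7, 6, 3); Player 2 gets 4.
- X → Player 1 plays D (best of 6, 5, 5, 8); Player 2 gets 3.
- Y → Player 1 plays A (best of 8, 1, 1, 2); Player 2 gets 4.
- Z → Player 1 plays B (best of 5, 7, 4, 6); Player 2 gets 5.
Maximizing over 4, 3, 4, 5, Player 2 chooses Z. Subgame-perfect outcome: (B, Z) with payoffs (7, 5).
Now find the simultaneous Nash equilibrium.
Player 1's best replies: W→B; X→D; Y→A; Z→B.
Player 2's best replies: A→X; B→Z; C→W; D→W.
The unique mutual best reply is (B, Z), giving (7, 5).
Player 2's commitment gain: 5 − 5 = 0.

0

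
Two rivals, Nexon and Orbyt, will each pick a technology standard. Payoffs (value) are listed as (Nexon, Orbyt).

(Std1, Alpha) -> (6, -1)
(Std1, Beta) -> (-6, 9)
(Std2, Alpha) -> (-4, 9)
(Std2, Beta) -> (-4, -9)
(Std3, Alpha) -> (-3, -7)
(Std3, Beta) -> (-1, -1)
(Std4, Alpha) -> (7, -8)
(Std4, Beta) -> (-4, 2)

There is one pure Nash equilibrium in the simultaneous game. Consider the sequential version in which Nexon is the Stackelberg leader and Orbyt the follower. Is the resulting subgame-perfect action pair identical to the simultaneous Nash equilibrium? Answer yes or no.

Solve by backward induction (Nexon leads).
- Std1: BR = Beta, leader payoff -6.
- Std2: BR = Alpha, leader payoff -4.
- Std3: BR = Beta, leader payoff -1.
- Std4: BR = Beta, leader payoff -4.
Nexon's induced payoffs are -6, -4, -1, -4, so Nexon commits to Std3. Subgame-perfect outcome: (Std3, Beta) with payoffs (-1, -1).
Now find the simultaneous Nash equilibrium.
Nexon's best replies: Alpha→Std4; Beta→Std3.
Orbyt's best replies: Std1→Beta; Std2→Alpha; Std3→Beta; Std4→Beta.
Only (Std3, Beta) has each player best-responding; Nash payoffs (-1, -1).
Sequential outcome (Std3, Beta) coincides with the Nash profile (Std3, Beta).

yes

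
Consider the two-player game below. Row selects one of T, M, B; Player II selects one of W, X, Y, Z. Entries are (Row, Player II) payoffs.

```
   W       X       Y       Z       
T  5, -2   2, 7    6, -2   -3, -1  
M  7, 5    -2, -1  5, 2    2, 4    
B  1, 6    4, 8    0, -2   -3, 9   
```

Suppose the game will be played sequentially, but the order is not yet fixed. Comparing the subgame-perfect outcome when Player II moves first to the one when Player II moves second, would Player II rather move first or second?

If Row leads: Player II's best replies are T→X, M→W, B→Z; Row's induced payoffs 2, 7, -3; outcome (M, W), payoffs (7, 5).
If Player II leads: Row's best replies are W→M, X→B, Y→T, Z→M; Player II's induced payoffs 5, 8, -2, 4; outcome (B, X), payoffs (4, 8).
Player II gets 8 moving first and 5 moving second, so Player II prefers to move first.

first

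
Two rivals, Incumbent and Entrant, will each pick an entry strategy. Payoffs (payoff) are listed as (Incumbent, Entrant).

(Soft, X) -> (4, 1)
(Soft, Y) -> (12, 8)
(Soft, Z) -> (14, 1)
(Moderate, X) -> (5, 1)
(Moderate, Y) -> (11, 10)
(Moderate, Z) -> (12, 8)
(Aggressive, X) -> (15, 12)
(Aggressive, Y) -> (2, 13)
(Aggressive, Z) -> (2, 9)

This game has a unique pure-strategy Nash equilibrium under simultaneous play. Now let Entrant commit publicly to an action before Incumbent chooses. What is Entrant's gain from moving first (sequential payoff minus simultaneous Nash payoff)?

Incumbent best-responds to each possible Entrant move:
- X: Incumbent compares 4, 5, 15 and picks Aggressive; Entrant would get 12.
- Y: Incumbent compares 12, 11, 2 and picks Soft; Entrant would get 8.
- Z: Incumbent compares 14, 12, 2 and picks Soft; Entrant would get 1.
Among 12, 8, 1, the best is 12 at X. Subgame-perfect outcome: (Aggressive, X) with payoffs (15, 12).
For the simultaneous game, intersect best replies.
Incumbent's best replies: X→Aggressive; Y→Soft; Z→Soft.
Entrant's best replies: Soft→Y; Moderate→Y; Aggressive→Y.
Only (Soft, Y) has each player best-responding; Nash payoffs (12, 8).
Entrant's commitment gain: 12 − 8 = 4.

4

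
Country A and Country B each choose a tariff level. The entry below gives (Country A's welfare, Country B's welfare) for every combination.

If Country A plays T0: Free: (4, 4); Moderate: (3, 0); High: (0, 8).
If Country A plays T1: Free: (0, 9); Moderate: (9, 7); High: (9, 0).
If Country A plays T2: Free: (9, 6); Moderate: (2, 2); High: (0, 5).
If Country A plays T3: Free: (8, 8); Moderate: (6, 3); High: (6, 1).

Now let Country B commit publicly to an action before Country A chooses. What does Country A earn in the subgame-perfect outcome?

9

Country A best-responds to each possible Country B move:
- Free → Country A plays T2 (best of 4, 0, 9, 8); Country B gets 6.
- Moderate → Country A plays T1 (best of 3, 9, 2, 6); Country B gets 7.
- High → Country A plays T1 (best of 0, 9, 0, 6); Country B gets 0.
Maximizing over 6, 7, 0, Country B chooses Moderate. Subgame-perfect outcome: (T1, Moderate) with payoffs (9, 7).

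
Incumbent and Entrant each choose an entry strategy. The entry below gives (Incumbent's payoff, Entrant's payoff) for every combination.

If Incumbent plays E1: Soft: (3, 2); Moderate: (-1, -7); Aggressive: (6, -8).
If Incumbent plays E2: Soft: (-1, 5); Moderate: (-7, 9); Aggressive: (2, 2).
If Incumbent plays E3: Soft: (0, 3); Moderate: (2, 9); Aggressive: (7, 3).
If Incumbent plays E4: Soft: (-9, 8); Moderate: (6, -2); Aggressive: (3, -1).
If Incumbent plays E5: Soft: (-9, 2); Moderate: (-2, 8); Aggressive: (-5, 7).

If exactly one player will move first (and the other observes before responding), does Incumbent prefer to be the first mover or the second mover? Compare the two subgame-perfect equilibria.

If Incumbent leads: Entrant's best replies are E1→Soft, E2→Moderate, E3→Moderate, E4→Soft, E5→Moderate; Incumbent's induced payoffs 3, -7, 2, -9, -2; outcome (E1, Soft), payoffs (3, 2).
If Entrant leads: Incumbent's best replies are Soft→E1, Moderate→E4, Aggressive→E3; Entrant's induced payoffs 2, -2, 3; outcome (E3, Aggressive), payoffs (7, 3).
Incumbent gets 3 moving first and 7 moving second, so Incumbent prefers to move second.

second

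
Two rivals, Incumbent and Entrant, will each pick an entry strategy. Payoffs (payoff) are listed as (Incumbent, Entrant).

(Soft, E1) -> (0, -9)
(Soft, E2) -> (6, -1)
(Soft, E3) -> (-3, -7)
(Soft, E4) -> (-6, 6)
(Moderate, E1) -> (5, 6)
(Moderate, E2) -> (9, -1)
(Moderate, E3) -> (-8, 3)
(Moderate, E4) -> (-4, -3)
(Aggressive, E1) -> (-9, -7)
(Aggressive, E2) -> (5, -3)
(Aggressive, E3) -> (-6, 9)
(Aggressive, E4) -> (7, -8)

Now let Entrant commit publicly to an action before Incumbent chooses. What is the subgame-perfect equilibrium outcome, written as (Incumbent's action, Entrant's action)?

Incumbent best-responds to each possible Entrant move:
- E1 → Incumbent plays Moderate (best of 0, 5, -9); Entrant gets 6.
- E2 → Incumbent plays Moderate (best of 6, 9, 5); Entrant gets -1.
- E3 → Incumbent plays Soft (best of -3, -8, -6); Entrant gets -7.
- E4 → Incumbent plays Aggressive (best of -6, -4, 7); Entrant gets -8.
Among 6, -1, -7, -8, the best is 6 at E1. Subgame-perfect outcome: (Moderate, E1) with payoffs (5, 6).

(Moderate, E1)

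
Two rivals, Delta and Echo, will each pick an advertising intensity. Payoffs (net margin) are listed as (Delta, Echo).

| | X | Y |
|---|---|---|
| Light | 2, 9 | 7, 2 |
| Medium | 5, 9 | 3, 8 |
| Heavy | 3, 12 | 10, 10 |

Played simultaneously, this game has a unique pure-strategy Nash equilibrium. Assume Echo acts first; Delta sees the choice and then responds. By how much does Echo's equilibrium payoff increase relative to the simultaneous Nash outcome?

Work backward from Delta's decision.
- X: BR = Medium, leader payoff 9.
- Y: BR = Heavy, leader payoff 10.
Among 9, 10, the best is 10 at Y. Subgame-perfect outcome: (Heavy, Y) with payoffs (10, 10).
Now find the simultaneous Nash equilibrium.
Delta's best replies: X→Medium; Y→Heavy.
Echo's best replies: Light→X; Medium→X; Heavy→X.
The unique mutual best reply is (Medium, X), giving (5, 9).
Echo's commitment gain: 10 − 9 = 1.

1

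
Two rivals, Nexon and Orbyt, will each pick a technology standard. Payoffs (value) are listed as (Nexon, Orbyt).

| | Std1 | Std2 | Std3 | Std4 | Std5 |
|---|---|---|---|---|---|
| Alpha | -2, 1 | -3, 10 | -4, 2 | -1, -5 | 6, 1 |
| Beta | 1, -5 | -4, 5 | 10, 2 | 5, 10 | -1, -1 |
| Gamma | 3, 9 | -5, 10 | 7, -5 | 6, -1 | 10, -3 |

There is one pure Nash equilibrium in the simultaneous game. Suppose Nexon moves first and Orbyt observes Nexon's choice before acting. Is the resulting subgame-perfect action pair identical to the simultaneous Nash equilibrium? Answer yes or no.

Backward induction with Nexon moving first.
- Alpha: Orbyt compares 1, 10, 2, -5, 1 and picks Std2; Nexon would get -3.
- Beta: Orbyt compares -5, 5, 2, 10, -1 and picks Std4; Nexon would get 5.
- Gamma: Orbyt compares 9, 10, -5, -1, -3 and picks Std2; Nexon would get -5.
Among -3, 5, -5, the best is 5 at Beta. Subgame-perfect outcome: (Beta, Std4) with payoffs (5, 10).
Under simultaneous play:
Nexon's best replies: Std1→Gamma; Std2→Alpha; Std3→Beta; Std4→Gamma; Std5→Gamma.
Orbyt's best replies: Alpha→Std2; Beta→Std4; Gamma→Std2.
Only (Alpha, Std2) has each player best-responding; Nash payoffs (-3, 10).
Sequential outcome (Beta, Std4) differs from the Nash profile (Alpha, Std2).

no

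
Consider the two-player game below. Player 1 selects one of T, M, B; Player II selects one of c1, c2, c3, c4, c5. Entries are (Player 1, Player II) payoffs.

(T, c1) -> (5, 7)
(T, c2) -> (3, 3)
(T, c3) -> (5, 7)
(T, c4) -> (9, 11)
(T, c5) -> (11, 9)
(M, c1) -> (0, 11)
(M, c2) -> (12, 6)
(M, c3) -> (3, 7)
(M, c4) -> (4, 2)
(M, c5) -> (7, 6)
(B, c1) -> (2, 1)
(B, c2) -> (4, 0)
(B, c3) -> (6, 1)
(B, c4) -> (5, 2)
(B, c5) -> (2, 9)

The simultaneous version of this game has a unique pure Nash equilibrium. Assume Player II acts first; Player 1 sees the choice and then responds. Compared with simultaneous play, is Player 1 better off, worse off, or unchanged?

unchanged

Player 1 best-responds to each possible Player II move:
- c1 → Player 1 plays T (best of 5, 0, 2); Player II gets 7.
- c2 → Player 1 plays M (best of 3, 12, 4); Player II gets 6.
- c3 → Player 1 plays B (best of 5, 3, 6); Player II gets 1.
- c4 → Player 1 plays T (best of 9, 4, 5); Player II gets 11.
- c5 → Player 1 plays T (best of 11, 7, 2); Player II gets 9.
Player II's induced payoffs are 7, 6, 1, 11, 9, so Player II commits to c4. Subgame-perfect outcome: (T, c4) with payoffs (9, 11).
For the simultaneous game, intersect best replies.
Player 1's best replies: c1→T; c2→M; c3→B; c4→T; c5→T.
Player II's best replies: T→c4; M→c1; B→c5.
The unique mutual best reply is (T, c4), giving (9, 11).
Player 1 earns 9 sequentially versus 9 at the Nash outcome: unchanged.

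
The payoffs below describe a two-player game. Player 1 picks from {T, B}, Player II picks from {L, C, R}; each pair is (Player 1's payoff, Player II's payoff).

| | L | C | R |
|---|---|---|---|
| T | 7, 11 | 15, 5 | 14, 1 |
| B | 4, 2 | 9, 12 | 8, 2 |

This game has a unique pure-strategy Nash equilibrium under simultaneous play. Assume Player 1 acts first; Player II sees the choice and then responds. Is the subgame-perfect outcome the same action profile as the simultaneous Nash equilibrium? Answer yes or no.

no

Work backward from Player II's decision.
- T: Player II compares 11, 5, 1 and picks L; Player 1 would get 7.
- B: Player II compares 2, 12, 2 and picks C; Player 1 would get 9.
Maximizing over 7, 9, Player 1 chooses B. Subgame-perfect outcome: (B, C) with payoffs (9, 12).
Now find the simultaneous Nash equilibrium.
Player 1's best replies: L→T; C→T; R→T.
Player II's best replies: T→L; B→C.
The unique mutual best reply is (T, L), giving (7, 11).
Sequential outcome (B, C) differs from the Nash profile (T, L).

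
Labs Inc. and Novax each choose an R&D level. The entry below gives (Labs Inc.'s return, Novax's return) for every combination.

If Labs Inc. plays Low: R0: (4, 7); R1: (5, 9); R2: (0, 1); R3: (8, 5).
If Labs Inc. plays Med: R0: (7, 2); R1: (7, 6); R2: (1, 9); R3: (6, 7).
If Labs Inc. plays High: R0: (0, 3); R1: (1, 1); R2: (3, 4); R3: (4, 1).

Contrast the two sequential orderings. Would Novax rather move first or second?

If Labs Inc. leads: Novax's best replies are Low→R1, Med→R2, High→R2; Labs Inc.'s induced payoffs 5, 1, 3; outcome (Low, R1), payoffs (5, 9).
If Novax leads: Labs Inc.'s best replies are R0→Med, R1→Med, R2→High, R3→Low; Novax's induced payoffs 2, 6, 4, 5; outcome (Med, R1), payoffs (7, 6).
Novax gets 6 moving first and 9 moving second, so Novax prefers to move second.

second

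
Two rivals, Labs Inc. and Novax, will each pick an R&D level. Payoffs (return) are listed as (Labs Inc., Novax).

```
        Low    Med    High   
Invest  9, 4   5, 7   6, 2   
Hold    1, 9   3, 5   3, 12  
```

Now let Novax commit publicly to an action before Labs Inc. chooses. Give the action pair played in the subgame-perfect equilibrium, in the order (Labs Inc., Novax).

(Invest, Med)

Work backward from Labs Inc.'s decision.
- Low: Labs Inc. compares 9, 1 and picks Invest; Novax would get 4.
- Med: Labs Inc. compares 5, 3 and picks Invest; Novax would get 7.
- High: Labs Inc. compares 6, 3 and picks Invest; Novax would get 2.
Novax's induced payoffs are 4, 7, 2, so Novax commits to Med. Subgame-perfect outcome: (Invest, Med) with payoffs (5, 7).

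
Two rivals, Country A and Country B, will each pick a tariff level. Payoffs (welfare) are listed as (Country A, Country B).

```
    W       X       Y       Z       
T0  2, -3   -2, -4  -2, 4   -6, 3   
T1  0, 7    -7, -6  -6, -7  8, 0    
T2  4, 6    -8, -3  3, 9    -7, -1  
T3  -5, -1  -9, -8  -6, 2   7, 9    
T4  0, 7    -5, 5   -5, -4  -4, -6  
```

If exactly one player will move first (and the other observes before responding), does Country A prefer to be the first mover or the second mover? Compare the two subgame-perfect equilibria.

If Country A leads: Country B's best replies are T0→Y, T1→W, T2→Y, T3→Z, T4→W; Country A's induced payoffs -2, 0, 3, 7, 0; outcome (T3, Z), payoffs (7, 9).
If Country B leads: Country A's best replies are W→T2, X→T0, Y→T2, Z→T1; Country B's induced payoffs 6, -4, 9, 0; outcome (T2, Y), payoffs (3, 9).
Country A gets 7 moving first and 3 moving second, so Country A prefers to move first.

first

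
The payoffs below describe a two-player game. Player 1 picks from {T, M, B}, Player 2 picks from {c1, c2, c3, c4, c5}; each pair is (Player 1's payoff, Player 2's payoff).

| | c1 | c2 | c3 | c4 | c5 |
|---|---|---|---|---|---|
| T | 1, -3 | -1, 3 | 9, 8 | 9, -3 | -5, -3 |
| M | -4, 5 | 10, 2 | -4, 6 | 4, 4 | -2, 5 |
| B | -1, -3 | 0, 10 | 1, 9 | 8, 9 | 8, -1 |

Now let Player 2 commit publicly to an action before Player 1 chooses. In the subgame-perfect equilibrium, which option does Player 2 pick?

c3

Solve by backward induction (Player 2 leads).
- c1: BR = T, leader payoff -3.
- c2: BR = M, leader payoff 2.
- c3: BR = T, leader payoff 8.
- c4: BR = T, leader payoff -3.
- c5: BR = B, leader payoff -1.
Maximizing over -3, 2, 8, -3, -1, Player 2 chooses c3. Subgame-perfect outcome: (T, c3) with payoffs (9, 8).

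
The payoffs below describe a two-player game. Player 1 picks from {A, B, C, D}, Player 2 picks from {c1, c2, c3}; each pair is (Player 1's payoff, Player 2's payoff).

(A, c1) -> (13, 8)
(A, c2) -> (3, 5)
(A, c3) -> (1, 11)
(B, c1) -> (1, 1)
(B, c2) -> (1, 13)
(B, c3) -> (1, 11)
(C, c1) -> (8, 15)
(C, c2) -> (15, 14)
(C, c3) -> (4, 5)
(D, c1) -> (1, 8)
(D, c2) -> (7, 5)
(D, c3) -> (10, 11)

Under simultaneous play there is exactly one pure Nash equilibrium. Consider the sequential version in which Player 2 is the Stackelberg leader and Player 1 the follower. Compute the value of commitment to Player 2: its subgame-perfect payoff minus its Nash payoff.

Solve by backward induction (Player 2 leads).
- c1: BR = A, leader payoff 8.
- c2: BR = C, leader payoff 14.
- c3: BR = D, leader payoff 11.
Maximizing over 8, 14, 11, Player 2 chooses c2. Subgame-perfect outcome: (C, c2) with payoffs (15, 14).
Now find the simultaneous Nash equilibrium.
Player 1's best replies: c1→A; c2→C; c3→D.
Player 2's best replies: A→c3; B→c2; C→c1; D→c3.
Only (D, c3) has each player best-responding; Nash payoffs (10, 11).
Player 2's commitment gain: 14 − 11 = 3.

3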